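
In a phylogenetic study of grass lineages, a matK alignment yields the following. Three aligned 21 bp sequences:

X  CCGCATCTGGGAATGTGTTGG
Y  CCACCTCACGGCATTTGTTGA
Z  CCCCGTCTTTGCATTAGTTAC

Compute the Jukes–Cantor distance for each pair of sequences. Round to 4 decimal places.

X–Y: 7/21 sites differ → p ≈ 0.333333, d = −0.75 ln(1 − 0.444444) = 0.440839 ≈ 0.4408.
X–Z: 9/21 sites differ → p ≈ 0.428571, d = −0.75 ln(1 − 0.571428) = 0.635472 ≈ 0.6355.
Y–Z: 8/21 sites differ → p ≈ 0.380952, d = −0.75 ln(1 − 0.507936) = 0.531860 ≈ 0.5319.

d(X,Y) = 0.4408, d(X,Z) = 0.6355, d(Y,Z) = 0.5319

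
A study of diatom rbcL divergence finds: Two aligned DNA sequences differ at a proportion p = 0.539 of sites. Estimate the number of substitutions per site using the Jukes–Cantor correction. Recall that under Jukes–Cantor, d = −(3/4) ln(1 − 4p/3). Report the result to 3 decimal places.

0.951

d = −(3/4) ln(1 − 4p/3) = −0.75 ln(1 − 0.718667) = −0.75 ln(0.281333)
  = −0.75 × (-1.268216) = 0.951162 substitutions/site.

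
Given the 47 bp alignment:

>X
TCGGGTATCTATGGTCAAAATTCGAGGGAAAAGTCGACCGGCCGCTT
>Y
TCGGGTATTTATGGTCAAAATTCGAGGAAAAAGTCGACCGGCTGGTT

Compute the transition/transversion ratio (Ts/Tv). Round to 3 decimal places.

3.000

Transitions are A↔G and C↔T; transversions are all other mismatches.
Transitions: 3. Transversions: 1.
R = 3/1 = 3.000.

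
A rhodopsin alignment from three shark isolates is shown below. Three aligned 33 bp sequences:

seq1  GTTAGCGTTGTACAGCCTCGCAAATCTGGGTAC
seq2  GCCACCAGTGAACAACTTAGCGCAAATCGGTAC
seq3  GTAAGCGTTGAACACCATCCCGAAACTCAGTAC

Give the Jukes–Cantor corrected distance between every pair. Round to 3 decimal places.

d(seq1,seq2) = 0.625, d(seq1,seq3) = 0.339, d(seq2,seq3) = 0.497

seq1–seq2: 14/33 sites differ → p ≈ 0.424242, d = −0.75 ln(1 − 0.565656) = 0.625439 ≈ 0.625.
seq1–seq3: 9/33 sites differ → p ≈ 0.272727, d = −0.75 ln(1 − 0.363636) = 0.338988 ≈ 0.339.
seq2–seq3: 12/33 sites differ → p ≈ 0.363636, d = −0.75 ln(1 − 0.484848) = 0.497470 ≈ 0.497.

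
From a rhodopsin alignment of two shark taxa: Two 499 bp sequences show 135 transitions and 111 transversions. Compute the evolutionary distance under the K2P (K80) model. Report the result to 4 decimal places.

0.8681

P = 135/499 ≈ 0.270541 and Q = 111/499 ≈ 0.222445.
Under the Kimura two-parameter model, d = −½ ln(1 − 2P − Q) − ¼ ln(1 − 2Q).
1 − 2P − Q = 0.236473, giving −½ ln(0.236473) = 0.720961.
1 − 2Q = 0.55511, giving −¼ ln(0.55511) = 0.147147.
d = 0.720961 + 0.147147 = 0.868108.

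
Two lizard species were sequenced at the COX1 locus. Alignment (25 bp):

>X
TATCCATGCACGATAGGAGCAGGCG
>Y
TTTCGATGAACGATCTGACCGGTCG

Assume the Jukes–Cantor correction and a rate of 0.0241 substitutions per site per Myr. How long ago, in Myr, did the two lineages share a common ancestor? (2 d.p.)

8.66

The sequences differ at 8 of 25 sites (2, 5, 9, 15, 16, 19, 21, 23), so p = 8/25 = 0.32.
d = −(3/4) ln(1 − 4p/3) = −0.75 ln(1 − 0.426667) = −0.75 ln(0.573333)
  = −0.75 × (-0.556289) = 0.417217 substitutions/site.
Under a molecular clock d = 2μt, so t = d/(2μ) = 0.417217 / (2 × 0.0241) = 8.66 Myr.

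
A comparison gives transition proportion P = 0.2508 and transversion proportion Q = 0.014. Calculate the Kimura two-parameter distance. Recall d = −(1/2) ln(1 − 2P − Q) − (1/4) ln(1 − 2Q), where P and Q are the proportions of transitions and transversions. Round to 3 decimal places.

Under the Kimura two-parameter model, d = −½ ln(1 − 2P − Q) − ¼ ln(1 − 2Q).
1 − 2P − Q = 0.4844, giving −½ ln(0.4844) = 0.362422.
1 − 2Q = 0.972, giving −¼ ln(0.972) = 0.007100.
d = 0.362422 + 0.007100 = 0.369522.

0.370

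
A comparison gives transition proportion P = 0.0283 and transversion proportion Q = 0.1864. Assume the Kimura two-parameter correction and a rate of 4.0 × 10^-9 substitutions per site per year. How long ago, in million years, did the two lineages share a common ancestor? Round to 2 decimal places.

Under the Kimura two-parameter model, d = −½ ln(1 − 2P − Q) − ¼ ln(1 − 2Q).
1 − 2P − Q = 0.757, giving −½ ln(0.757) = 0.139196.
1 − 2Q = 0.6272, giving −¼ ln(0.6272) = 0.116622.
d = 0.139196 + 0.116622 = 0.255818.
Under a molecular clock d = 2μt, so t = d/(2μ) = 0.255818 / (2 × 4.0 × 10^-9) = 31.98 million years.

31.98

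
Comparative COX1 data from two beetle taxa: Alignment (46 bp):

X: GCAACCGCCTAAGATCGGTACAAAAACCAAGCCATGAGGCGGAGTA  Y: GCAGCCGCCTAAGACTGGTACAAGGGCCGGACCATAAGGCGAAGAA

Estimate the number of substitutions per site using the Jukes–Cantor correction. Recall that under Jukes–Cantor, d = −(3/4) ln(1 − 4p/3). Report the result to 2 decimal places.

The sequences differ at 12 of 46 sites, so p = 12/46 ≈ 0.26087.
d = −(3/4) ln(1 − 4p/3) = −0.75 ln(1 − 0.347827) = −0.75 ln(0.652173)
  = −0.75 × (-0.427445) = 0.320584 substitutions/site.

0.32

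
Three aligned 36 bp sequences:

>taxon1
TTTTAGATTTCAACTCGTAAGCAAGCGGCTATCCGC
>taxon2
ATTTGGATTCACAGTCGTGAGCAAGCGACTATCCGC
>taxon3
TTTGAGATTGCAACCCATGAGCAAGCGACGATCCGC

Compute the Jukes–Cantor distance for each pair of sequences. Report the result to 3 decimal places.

taxon1–taxon2: 8/36 sites differ → p ≈ 0.222222, d = −0.75 ln(1 − 0.296296) = 0.263548 ≈ 0.264.
taxon1–taxon3: 7/36 sites differ → p ≈ 0.194444, d = −0.75 ln(1 − 0.259259) = 0.225078 ≈ 0.225.
taxon2–taxon3: 10/36 sites differ → p ≈ 0.277778, d = −0.75 ln(1 − 0.370371) = 0.346968 ≈ 0.347.

d(taxon1,taxon2) = 0.264, d(taxon1,taxon3) = 0.225, d(taxon2,taxon3) = 0.347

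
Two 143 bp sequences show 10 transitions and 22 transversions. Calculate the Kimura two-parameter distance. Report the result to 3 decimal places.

P = 10/143 ≈ 0.06993 and Q = 22/143 ≈ 0.153846.
Under the Kimura two-parameter model, d = −½ ln(1 − 2P − Q) − ¼ ln(1 − 2Q).
1 − 2P − Q = 0.706294, giving −½ ln(0.706294) = 0.173862.
1 − 2Q = 0.692308, giving −¼ ln(0.692308) = 0.091931.
d = 0.173862 + 0.091931 = 0.265793.

0.266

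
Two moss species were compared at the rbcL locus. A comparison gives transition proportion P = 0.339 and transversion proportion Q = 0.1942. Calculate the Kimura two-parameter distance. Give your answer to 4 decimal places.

1.1516

Under the Kimura two-parameter model, d = −½ ln(1 − 2P − Q) − ¼ ln(1 − 2Q).
1 − 2P − Q = 0.1278, giving −½ ln(0.1278) = 1.028644.
1 − 2Q = 0.6116, giving −¼ ln(0.6116) = 0.122919.
d = 1.028644 + 0.122919 = 1.151563.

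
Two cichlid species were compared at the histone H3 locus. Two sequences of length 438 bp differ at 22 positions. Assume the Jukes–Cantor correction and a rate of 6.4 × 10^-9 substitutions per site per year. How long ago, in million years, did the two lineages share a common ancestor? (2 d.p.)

4.06

p = 22/438 ≈ 0.050228.
d = −(3/4) ln(1 − 4p/3) = −0.75 ln(1 − 0.066971) = −0.75 ln(0.933029)
  = −0.75 × (-0.069319) = 0.051989 substitutions/site.
Under a molecular clock d = 2μt, so t = d/(2μ) = 0.051989 / (2 × 6.4 × 10^-9) = 4.06 million years.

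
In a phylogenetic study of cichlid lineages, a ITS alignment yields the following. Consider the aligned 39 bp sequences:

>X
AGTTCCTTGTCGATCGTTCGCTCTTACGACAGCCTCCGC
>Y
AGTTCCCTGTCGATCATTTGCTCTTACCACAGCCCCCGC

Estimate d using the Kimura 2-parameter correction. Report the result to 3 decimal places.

0.144

Of 39 sites, 4 differences are transitions and 1 are transversions, so P = 4/39 ≈ 0.102564 and Q = 1/39 ≈ 0.025641.
Under the Kimura two-parameter model, d = −½ ln(1 − 2P − Q) − ¼ ln(1 − 2Q).
1 − 2P − Q = 0.769231, giving −½ ln(0.769231) = 0.131182.
1 − 2Q = 0.948718, giving −¼ ln(0.948718) = 0.013161.
d = 0.131182 + 0.013161 = 0.144343.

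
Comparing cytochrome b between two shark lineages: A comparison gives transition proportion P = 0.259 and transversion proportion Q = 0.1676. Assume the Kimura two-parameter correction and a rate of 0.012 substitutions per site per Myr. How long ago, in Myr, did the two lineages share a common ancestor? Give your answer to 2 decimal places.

28.36

Under the Kimura two-parameter model, d = −½ ln(1 − 2P − Q) − ¼ ln(1 − 2Q).
1 − 2P − Q = 0.3144, giving −½ ln(0.3144) = 0.578545.
1 − 2Q = 0.6648, giving −¼ ln(0.6648) = 0.102067.
d = 0.578545 + 0.102067 = 0.680612.
Under a molecular clock d = 2μt, so t = d/(2μ) = 0.680612 / (2 × 0.012) = 28.36 Myr.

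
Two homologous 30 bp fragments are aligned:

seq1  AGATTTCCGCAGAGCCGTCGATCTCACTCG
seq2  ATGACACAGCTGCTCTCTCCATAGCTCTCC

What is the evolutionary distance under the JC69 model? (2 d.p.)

0.93

The sequences differ at 16 of 30 sites, so p = 16/30 ≈ 0.533333.
d = −(3/4) ln(1 − 4p/3) = −0.75 ln(1 − 0.711111) = −0.75 ln(0.288889)
  = −0.75 × (-1.241713) = 0.931285 substitutions/site.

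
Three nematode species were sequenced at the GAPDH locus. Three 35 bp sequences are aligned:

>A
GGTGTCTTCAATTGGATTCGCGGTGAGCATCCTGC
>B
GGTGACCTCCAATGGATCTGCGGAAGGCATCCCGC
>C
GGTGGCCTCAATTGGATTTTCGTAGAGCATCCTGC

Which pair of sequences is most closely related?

A–B: 10/35 differ, p = 0.286, d = 0.360.
A–C: 6/35 differ, p = 0.171, d = 0.195.
B–C: 9/35 differ, p = 0.257, d = 0.315.
The smallest distance is between A and C.

A and C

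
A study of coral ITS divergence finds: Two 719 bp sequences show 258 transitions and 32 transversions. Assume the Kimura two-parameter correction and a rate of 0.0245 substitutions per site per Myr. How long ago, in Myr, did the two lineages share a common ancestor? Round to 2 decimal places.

P = 258/719 ≈ 0.358832 and Q = 32/719 ≈ 0.044506.
Under the Kimura two-parameter model, d = −½ ln(1 − 2P − Q) − ¼ ln(1 − 2Q).
1 − 2P − Q = 0.23783, giving −½ ln(0.23783) = 0.718100.
1 − 2Q = 0.910988, giving −¼ ln(0.910988) = 0.023306.
d = 0.718100 + 0.023306 = 0.741406.
Under a molecular clock d = 2μt, so t = d/(2μ) = 0.741406 / (2 × 0.0245) = 15.13 Myr.

15.13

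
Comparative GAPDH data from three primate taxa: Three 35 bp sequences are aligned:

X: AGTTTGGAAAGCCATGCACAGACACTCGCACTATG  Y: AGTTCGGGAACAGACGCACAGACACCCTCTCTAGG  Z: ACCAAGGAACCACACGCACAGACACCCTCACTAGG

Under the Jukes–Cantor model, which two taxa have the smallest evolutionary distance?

Y and Z

X–Y: 10/35 differ, p = 0.286, d = 0.360.
X–Z: 11/35 differ, p = 0.314, d = 0.407.
Y–Z: 8/35 differ, p = 0.229, d = 0.273.
The smallest distance is between Y and Z.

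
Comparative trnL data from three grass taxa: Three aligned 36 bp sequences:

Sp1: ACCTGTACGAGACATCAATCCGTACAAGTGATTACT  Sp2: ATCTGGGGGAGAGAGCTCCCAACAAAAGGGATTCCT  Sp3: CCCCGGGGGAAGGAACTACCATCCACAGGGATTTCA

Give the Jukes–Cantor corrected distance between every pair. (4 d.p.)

d(Sp1,Sp2) = 0.6082, d(Sp1,Sp3) = 1.0124, d(Sp2,Sp3) = 0.4408

Sp1–Sp2: 15/36 sites differ → p ≈ 0.416667, d = −0.75 ln(1 − 0.555556) = 0.608198 ≈ 0.6082.
Sp1–Sp3: 20/36 sites differ → p ≈ 0.555556, d = −0.75 ln(1 − 0.740741) = 1.012446 ≈ 1.0124.
Sp2–Sp3: 12/36 sites differ → p ≈ 0.333333, d = −0.75 ln(1 − 0.444444) = 0.440839 ≈ 0.4408.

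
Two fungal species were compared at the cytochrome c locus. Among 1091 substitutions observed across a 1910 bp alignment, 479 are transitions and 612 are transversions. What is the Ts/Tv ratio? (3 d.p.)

R = 479/612 = 0.782679… ≈ 0.783 (to 3 d.p.).

0.783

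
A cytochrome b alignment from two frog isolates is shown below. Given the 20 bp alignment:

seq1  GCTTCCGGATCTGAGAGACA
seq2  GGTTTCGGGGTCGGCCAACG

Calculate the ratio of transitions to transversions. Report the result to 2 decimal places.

1.75

Transitions are A↔G and C↔T; transversions are all other mismatches.
Transitions: 7. Transversions: 4.
R = 7/4 = 1.75.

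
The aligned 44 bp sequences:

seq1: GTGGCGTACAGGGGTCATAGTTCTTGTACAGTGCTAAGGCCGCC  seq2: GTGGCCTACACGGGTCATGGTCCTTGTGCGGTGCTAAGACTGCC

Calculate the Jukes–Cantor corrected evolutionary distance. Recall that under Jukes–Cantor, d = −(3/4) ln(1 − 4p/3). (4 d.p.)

0.2082

The sequences differ at 8 of 44 sites (6, 11, 19, 22, 28, 30, 39, 41), so p = 8/44 ≈ 0.181818.
d = −(3/4) ln(1 − 4p/3) = −0.75 ln(1 − 0.242424) = −0.75 ln(0.757576)
  = −0.75 × (-0.277631) = 0.208223 substitutions/site.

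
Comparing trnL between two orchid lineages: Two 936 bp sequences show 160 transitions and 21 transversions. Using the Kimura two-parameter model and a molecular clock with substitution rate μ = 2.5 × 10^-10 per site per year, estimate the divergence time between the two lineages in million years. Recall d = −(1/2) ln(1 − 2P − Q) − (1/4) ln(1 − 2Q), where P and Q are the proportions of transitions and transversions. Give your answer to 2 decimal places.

P = 160/936 ≈ 0.17094 and Q = 21/936 ≈ 0.022436.
Under the Kimura two-parameter model, d = −½ ln(1 − 2P − Q) − ¼ ln(1 − 2Q).
1 − 2P − Q = 0.635684, giving −½ ln(0.635684) = 0.226527.
1 − 2Q = 0.955128, giving −¼ ln(0.955128) = 0.011477.
d = 0.226527 + 0.011477 = 0.238004.
Under a molecular clock d = 2μt, so t = d/(2μ) = 0.238004 / (2 × 2.5 × 10^-10) = 476.01 million years.

476.01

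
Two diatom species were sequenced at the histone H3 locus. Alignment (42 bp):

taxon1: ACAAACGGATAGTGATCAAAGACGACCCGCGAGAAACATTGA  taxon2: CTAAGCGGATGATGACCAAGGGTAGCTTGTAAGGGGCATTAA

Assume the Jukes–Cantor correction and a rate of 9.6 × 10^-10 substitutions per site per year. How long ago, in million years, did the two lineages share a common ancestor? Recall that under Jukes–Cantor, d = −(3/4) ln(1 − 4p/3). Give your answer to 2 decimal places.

361.04

The sequences differ at 19 of 42 sites, so p = 19/42 ≈ 0.452381.
d = −(3/4) ln(1 − 4p/3) = −0.75 ln(1 − 0.603175) = −0.75 ln(0.396825)
  = −0.75 × (-0.924260) = 0.693195 substitutions/site.
Under a molecular clock d = 2μt, so t = d/(2μ) = 0.693195 / (2 × 9.6 × 10^-10) = 361.04 million years.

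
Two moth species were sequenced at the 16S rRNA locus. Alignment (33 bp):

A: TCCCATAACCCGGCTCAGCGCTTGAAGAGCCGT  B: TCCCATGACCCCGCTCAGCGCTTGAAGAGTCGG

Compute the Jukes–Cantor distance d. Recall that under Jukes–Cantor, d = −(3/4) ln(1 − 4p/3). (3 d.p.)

0.132

The sequences differ at 4 of 33 sites (7, 12, 30, 33), so p = 4/33 ≈ 0.121212.
d = −(3/4) ln(1 − 4p/3) = −0.75 ln(1 − 0.161616) = −0.75 ln(0.838384)
  = −0.75 × (-0.176279) = 0.132209 substitutions/site.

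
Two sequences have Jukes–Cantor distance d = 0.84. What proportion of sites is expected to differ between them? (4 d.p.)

0.5053

p = (3/4)(1 − e^(−4d/3)) = 0.75 × (1 − e^(-1.12)) = 0.75 × (1 − 0.326280) = 0.505290.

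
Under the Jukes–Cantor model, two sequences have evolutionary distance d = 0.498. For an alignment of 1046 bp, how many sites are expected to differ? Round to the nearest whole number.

Invert JC69: p = (3/4)(1 − e^(−4d/3)) = 0.75 × (1 − e^(-0.664)) = 0.75 × (1 − 0.514788) = 0.363909.
Expected differing sites = pL ≈ 0.363909 × 1046 = 380.648814 ≈ 381.

381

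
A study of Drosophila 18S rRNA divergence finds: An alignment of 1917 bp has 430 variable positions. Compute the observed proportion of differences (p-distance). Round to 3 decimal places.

p = 430/1917 = 0.224308… ≈ 0.224 (to 3 d.p.).

0.224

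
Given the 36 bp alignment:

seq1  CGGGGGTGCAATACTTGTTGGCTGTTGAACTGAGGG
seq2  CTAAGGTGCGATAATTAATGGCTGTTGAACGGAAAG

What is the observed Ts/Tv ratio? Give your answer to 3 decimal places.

Transitions are A↔G and C↔T; transversions are all other mismatches.
Transitions: 6. Transversions: 4.
R = 6/4 = 1.500.

1.500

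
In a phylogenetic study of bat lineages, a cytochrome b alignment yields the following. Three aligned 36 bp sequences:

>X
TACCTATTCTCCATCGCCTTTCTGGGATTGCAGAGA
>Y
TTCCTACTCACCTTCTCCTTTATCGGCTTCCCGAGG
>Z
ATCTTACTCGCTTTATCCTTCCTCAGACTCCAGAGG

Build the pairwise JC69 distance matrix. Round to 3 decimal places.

X–Y: 11/36 sites differ → p ≈ 0.305556, d = −0.75 ln(1 − 0.407408) = 0.392437 ≈ 0.392.
X–Z: 15/36 sites differ → p ≈ 0.416667, d = −0.75 ln(1 − 0.555556) = 0.608198 ≈ 0.608.
Y–Z: 11/36 sites differ → p ≈ 0.305556, d = −0.75 ln(1 − 0.407408) = 0.392437 ≈ 0.392.

d(X,Y) = 0.392, d(X,Z) = 0.608, d(Y,Z) = 0.392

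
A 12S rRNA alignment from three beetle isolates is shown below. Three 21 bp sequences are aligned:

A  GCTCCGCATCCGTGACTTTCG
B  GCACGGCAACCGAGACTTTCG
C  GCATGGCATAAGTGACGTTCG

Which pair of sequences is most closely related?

A–B: 4/21 differ, p = 0.190, d = 0.220.
A–C: 6/21 differ, p = 0.286, d = 0.360.
B–C: 6/21 differ, p = 0.286, d = 0.360.
The smallest distance is between A and B.

A and B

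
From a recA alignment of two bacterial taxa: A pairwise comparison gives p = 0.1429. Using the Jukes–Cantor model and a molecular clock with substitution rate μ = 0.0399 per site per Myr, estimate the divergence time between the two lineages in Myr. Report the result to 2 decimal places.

1.99

d = −(3/4) ln(1 − 4p/3) = −0.75 ln(1 − 0.190533) = −0.75 ln(0.809467)
  = −0.75 × (-0.211379) = 0.158534 substitutions/site.
Under a molecular clock d = 2μt, so t = d/(2μ) = 0.158534 / (2 × 0.0399) = 1.99 Myr.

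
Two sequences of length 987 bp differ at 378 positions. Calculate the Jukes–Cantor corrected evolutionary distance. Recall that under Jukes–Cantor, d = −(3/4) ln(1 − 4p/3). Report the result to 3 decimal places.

0.536

p = 378/987 ≈ 0.382979.
d = −(3/4) ln(1 − 4p/3) = −0.75 ln(1 − 0.510639) = −0.75 ln(0.489361)
  = −0.75 × (-0.714655) = 0.535991 substitutions/site.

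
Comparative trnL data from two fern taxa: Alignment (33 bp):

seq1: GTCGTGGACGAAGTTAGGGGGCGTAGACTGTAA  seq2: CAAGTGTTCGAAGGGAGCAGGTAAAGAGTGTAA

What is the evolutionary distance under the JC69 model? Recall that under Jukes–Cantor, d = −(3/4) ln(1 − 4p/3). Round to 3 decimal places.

0.559

The sequences differ at 13 of 33 sites, so p = 13/33 ≈ 0.393939.
d = −(3/4) ln(1 − 4p/3) = −0.75 ln(1 − 0.525252) = −0.75 ln(0.474748)
  = −0.75 × (-0.744971) = 0.558728 substitutions/site.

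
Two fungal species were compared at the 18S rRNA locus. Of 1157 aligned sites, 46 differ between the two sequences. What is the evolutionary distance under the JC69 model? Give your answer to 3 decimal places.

0.041

p = 46/1157 ≈ 0.039758.
d = −(3/4) ln(1 − 4p/3) = −0.75 ln(1 − 0.053011) = −0.75 ln(0.946989)
  = −0.75 × (-0.054468) = 0.040851 substitutions/site.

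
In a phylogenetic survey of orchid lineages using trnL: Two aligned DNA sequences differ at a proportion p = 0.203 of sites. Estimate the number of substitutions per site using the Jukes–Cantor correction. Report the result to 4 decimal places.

0.2367

d = −(3/4) ln(1 − 4p/3) = −0.75 ln(1 − 0.270667) = −0.75 ln(0.729333)
  = −0.75 × (-0.315625) = 0.236719 substitutions/site.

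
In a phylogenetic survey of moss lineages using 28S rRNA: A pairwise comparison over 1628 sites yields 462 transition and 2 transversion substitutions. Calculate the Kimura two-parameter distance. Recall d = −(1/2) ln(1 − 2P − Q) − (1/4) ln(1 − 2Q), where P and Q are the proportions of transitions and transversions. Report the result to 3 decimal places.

0.421

P = 462/1628 ≈ 0.283784 and Q = 2/1628 ≈ 0.001229.
Under the Kimura two-parameter model, d = −½ ln(1 − 2P − Q) − ¼ ln(1 − 2Q).
1 − 2P − Q = 0.431203, giving −½ ln(0.431203) = 0.420588.
1 − 2Q = 0.997542, giving −¼ ln(0.997542) = 0.000615.
d = 0.420588 + 0.000615 = 0.421203.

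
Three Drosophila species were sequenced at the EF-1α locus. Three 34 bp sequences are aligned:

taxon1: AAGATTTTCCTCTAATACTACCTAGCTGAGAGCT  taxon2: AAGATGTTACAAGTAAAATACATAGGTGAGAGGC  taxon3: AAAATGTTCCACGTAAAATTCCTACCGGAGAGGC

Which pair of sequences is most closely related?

taxon2 and taxon3

taxon1–taxon2: 12/34 differ, p = 0.353, d = 0.477.
taxon1–taxon3: 12/34 differ, p = 0.353, d = 0.477.
taxon2–taxon3: 8/34 differ, p = 0.235, d = 0.282.
The smallest distance is between taxon2 and taxon3.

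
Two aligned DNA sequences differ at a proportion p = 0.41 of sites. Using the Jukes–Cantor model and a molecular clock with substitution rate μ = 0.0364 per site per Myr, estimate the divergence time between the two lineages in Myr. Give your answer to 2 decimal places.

d = −(3/4) ln(1 − 4p/3) = −0.75 ln(1 − 0.546667) = −0.75 ln(0.453333)
  = −0.75 × (-0.791128) = 0.593346 substitutions/site.
Under a molecular clock d = 2μt, so t = d/(2μ) = 0.593346 / (2 × 0.0364) = 8.15 Myr.

8.15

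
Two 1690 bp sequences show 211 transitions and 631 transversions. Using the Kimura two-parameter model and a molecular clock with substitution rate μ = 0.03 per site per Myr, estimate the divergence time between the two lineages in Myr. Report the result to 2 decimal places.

13.85

P = 211/1690 ≈ 0.124852 and Q = 631/1690 ≈ 0.373373.
Under the Kimura two-parameter model, d = −½ ln(1 − 2P − Q) − ¼ ln(1 − 2Q).
1 − 2P − Q = 0.376923, giving −½ ln(0.376923) = 0.487857.
1 − 2Q = 0.253254, giving −¼ ln(0.253254) = 0.343341.
d = 0.487857 + 0.343341 = 0.831198.
Under a molecular clock d = 2μt, so t = d/(2μ) = 0.831198 / (2 × 0.03) = 13.85 Myr.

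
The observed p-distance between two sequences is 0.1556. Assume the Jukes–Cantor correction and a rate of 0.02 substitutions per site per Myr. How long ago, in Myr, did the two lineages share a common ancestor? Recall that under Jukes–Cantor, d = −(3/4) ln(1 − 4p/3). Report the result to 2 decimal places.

4.36

d = −(3/4) ln(1 − 4p/3) = −0.75 ln(1 − 0.207467) = −0.75 ln(0.792533)
  = −0.75 × (-0.232521) = 0.174391 substitutions/site.
Under a molecular clock d = 2μt, so t = d/(2μ) = 0.174391 / (2 × 0.02) = 4.36 Myr.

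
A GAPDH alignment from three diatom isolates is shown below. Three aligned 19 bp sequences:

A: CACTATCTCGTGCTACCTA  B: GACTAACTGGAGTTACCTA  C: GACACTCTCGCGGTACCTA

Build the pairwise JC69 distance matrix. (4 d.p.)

A–B: 5/19 sites differ → p ≈ 0.263158, d = −0.75 ln(1 − 0.350877) = 0.324100 ≈ 0.3241.
A–C: 5/19 sites differ → p ≈ 0.263158, d = −0.75 ln(1 − 0.350877) = 0.324100 ≈ 0.3241.
B–C: 6/19 sites differ → p ≈ 0.315789, d = −0.75 ln(1 − 0.421052) = 0.409907 ≈ 0.4099.

d(A,B) = 0.3241, d(A,C) = 0.3241, d(B,C) = 0.4099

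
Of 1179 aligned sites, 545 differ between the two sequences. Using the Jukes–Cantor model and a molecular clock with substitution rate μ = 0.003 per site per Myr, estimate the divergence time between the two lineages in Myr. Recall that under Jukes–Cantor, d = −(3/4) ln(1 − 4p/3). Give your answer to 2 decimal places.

p = 545/1179 ≈ 0.462256.
d = −(3/4) ln(1 − 4p/3) = −0.75 ln(1 − 0.616341) = −0.75 ln(0.383659)
  = −0.75 × (-0.958001) = 0.718501 substitutions/site.
Under a molecular clock d = 2μt, so t = d/(2μ) = 0.718501 / (2 × 0.003) = 119.75 Myr.

119.75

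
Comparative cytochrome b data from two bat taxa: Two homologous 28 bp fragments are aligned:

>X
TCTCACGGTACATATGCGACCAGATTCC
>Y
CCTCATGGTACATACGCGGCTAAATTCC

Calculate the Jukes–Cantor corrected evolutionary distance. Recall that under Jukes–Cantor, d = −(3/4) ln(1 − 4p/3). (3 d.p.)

0.252

The sequences differ at 6 of 28 sites (1, 6, 15, 19, 21, 23), so p = 6/28 ≈ 0.214286.
d = −(3/4) ln(1 − 4p/3) = −0.75 ln(1 − 0.285715) = −0.75 ln(0.714285)
  = −0.75 × (-0.336473) = 0.252355 substitutions/site.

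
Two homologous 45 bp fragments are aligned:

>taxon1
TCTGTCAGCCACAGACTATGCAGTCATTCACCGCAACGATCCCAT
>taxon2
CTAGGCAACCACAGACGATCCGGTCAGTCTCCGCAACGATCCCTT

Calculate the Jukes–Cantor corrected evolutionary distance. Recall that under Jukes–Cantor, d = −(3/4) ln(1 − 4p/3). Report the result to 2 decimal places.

0.30

The sequences differ at 11 of 45 sites, so p = 11/45 ≈ 0.244444.
d = −(3/4) ln(1 − 4p/3) = −0.75 ln(1 − 0.325925) = −0.75 ln(0.674075)
  = −0.75 × (-0.394414) = 0.295811 substitutions/site.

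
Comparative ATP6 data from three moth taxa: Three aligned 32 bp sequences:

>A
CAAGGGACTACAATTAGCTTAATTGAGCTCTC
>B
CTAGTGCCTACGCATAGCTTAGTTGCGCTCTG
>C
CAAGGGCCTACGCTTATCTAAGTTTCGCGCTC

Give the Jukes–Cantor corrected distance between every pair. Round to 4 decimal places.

A–B: 9/32 sites differ → p = 0.28125, d = −0.75 ln(1 − 0.375) = 0.352503 ≈ 0.3525.
A–C: 9/32 sites differ → p = 0.28125, d = −0.75 ln(1 − 0.375) = 0.352503 ≈ 0.3525.
B–C: 8/32 sites differ → p = 0.25, d = −0.75 ln(1 − 0.333333) = 0.304098 ≈ 0.3041.

d(A,B) = 0.3525, d(A,C) = 0.3525, d(B,C) = 0.3041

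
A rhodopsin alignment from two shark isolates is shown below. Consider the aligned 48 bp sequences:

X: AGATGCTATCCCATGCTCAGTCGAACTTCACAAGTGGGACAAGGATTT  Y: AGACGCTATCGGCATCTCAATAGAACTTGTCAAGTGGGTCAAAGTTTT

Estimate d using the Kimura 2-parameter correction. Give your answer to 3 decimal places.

0.337

Of 48 sites, 3 differences are transitions and 10 are transversions, so P = 3/48 = 0.0625 and Q = 10/48 ≈ 0.208333.
Under the Kimura two-parameter model, d = −½ ln(1 − 2P − Q) − ¼ ln(1 − 2Q).
1 − 2P − Q = 0.666667, giving −½ ln(0.666667) = 0.202732.
1 − 2Q = 0.583334, giving −¼ ln(0.583334) = 0.134749.
d = 0.202732 + 0.134749 = 0.337481.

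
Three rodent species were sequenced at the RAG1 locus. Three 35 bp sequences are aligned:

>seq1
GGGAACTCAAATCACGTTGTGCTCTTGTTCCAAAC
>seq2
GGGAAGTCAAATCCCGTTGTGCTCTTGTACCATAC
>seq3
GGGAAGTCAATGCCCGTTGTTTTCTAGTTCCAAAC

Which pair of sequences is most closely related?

seq1 and seq2

seq1–seq2: 4/35 differ, p = 0.114, d = 0.124.
seq1–seq3: 7/35 differ, p = 0.200, d = 0.233.
seq2–seq3: 7/35 differ, p = 0.200, d = 0.233.
The smallest distance is between seq1 and seq2.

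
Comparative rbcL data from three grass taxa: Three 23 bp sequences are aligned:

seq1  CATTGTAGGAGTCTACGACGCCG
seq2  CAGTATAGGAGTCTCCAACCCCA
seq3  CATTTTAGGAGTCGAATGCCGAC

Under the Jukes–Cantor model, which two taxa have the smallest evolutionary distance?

seq1–seq2: 6/23 differ, p = 0.261, d = 0.321.
seq1–seq3: 9/23 differ, p = 0.391, d = 0.553.
seq2–seq3: 10/23 differ, p = 0.435, d = 0.650.
The smallest distance is between seq1 and seq2.

seq1 and seq2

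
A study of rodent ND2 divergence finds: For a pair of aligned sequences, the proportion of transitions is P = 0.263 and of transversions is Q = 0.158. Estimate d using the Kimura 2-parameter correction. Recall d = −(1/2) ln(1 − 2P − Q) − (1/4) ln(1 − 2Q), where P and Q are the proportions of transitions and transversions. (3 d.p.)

Under the Kimura two-parameter model, d = −½ ln(1 − 2P − Q) − ¼ ln(1 − 2Q).
1 − 2P − Q = 0.316, giving −½ ln(0.316) = 0.576007.
1 − 2Q = 0.684, giving −¼ ln(0.684) = 0.094949.
d = 0.576007 + 0.094949 = 0.670956.

0.671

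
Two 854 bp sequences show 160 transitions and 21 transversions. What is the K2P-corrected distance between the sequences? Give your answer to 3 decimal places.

P = 160/854 ≈ 0.187354 and Q = 21/854 ≈ 0.02459.
Under the Kimura two-parameter model, d = −½ ln(1 − 2P − Q) − ¼ ln(1 − 2Q).
1 − 2P − Q = 0.600702, giving −½ ln(0.600702) = 0.254828.
1 − 2Q = 0.95082, giving −¼ ln(0.95082) = 0.012608.
d = 0.254828 + 0.012608 = 0.267436.

0.267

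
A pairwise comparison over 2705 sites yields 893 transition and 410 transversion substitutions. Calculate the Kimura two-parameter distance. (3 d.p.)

0.925

P = 893/2705 ≈ 0.330129 and Q = 410/2705 ≈ 0.151571.
Under the Kimura two-parameter model, d = −½ ln(1 − 2P − Q) − ¼ ln(1 − 2Q).
1 − 2P − Q = 0.188171, giving −½ ln(0.188171) = 0.835202.
1 − 2Q = 0.696858, giving −¼ ln(0.696858) = 0.090293.
d = 0.835202 + 0.090293 = 0.925495.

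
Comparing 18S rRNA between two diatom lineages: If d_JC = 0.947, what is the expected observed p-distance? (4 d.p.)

0.5378

p = (3/4)(1 − e^(−4d/3)) = 0.75 × (1 − e^(-1.262667)) = 0.75 × (1 − 0.282899) = 0.537826.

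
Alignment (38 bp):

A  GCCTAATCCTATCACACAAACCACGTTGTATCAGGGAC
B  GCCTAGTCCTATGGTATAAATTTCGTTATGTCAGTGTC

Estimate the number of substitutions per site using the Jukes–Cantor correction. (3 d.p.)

0.410

The sequences differ at 12 of 38 sites, so p = 12/38 ≈ 0.315789.
d = −(3/4) ln(1 − 4p/3) = −0.75 ln(1 − 0.421052) = −0.75 ln(0.578948)
  = −0.75 × (-0.546543) = 0.409907 substitutions/site.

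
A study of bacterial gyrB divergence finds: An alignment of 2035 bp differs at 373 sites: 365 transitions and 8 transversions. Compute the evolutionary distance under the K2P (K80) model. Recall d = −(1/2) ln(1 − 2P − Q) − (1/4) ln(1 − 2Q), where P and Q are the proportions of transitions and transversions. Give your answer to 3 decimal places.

P = 365/2035 ≈ 0.179361 and Q = 8/2035 ≈ 0.003931.
Under the Kimura two-parameter model, d = −½ ln(1 − 2P − Q) − ¼ ln(1 − 2Q).
1 − 2P − Q = 0.637347, giving −½ ln(0.637347) = 0.225221.
1 − 2Q = 0.992138, giving −¼ ln(0.992138) = 0.001973.
d = 0.225221 + 0.001973 = 0.227194.

0.227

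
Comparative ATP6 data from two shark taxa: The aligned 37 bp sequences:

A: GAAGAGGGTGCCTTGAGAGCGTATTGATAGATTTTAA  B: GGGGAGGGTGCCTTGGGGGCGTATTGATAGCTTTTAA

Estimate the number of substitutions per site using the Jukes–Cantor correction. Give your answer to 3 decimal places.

0.149

The sequences differ at 5 of 37 sites (2, 3, 16, 18, 31), so p = 5/37 ≈ 0.135135.
d = −(3/4) ln(1 − 4p/3) = −0.75 ln(1 − 0.18018) = −0.75 ln(0.81982)
  = −0.75 × (-0.198670) = 0.149003 substitutions/site.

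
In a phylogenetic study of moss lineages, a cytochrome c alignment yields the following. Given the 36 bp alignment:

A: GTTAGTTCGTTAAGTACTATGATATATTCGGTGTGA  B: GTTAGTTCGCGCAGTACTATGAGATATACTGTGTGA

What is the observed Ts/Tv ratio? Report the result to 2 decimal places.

Transitions are A↔G and C↔T; transversions are all other mismatches.
Transitions: 1. Transversions: 5.
R = 1/5 = 0.20.

0.20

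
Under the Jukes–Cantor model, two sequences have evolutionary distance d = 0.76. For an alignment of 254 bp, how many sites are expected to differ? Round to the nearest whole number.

121

Invert JC69: p = (3/4)(1 − e^(−4d/3)) = 0.75 × (1 − e^(-1.013333)) = 0.75 × (1 − 0.363007) = 0.477745.
Expected differing sites = pL ≈ 0.477745 × 254 = 121.34723 ≈ 121.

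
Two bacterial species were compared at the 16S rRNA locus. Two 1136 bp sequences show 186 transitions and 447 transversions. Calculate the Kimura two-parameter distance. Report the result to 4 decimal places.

1.0248

P = 186/1136 ≈ 0.163732 and Q = 447/1136 ≈ 0.393486.
Under the Kimura two-parameter model, d = −½ ln(1 − 2P − Q) − ¼ ln(1 − 2Q).
1 − 2P − Q = 0.27905, giving −½ ln(0.27905) = 0.638182.
1 − 2Q = 0.213028, giving −¼ ln(0.213028) = 0.386583.
d = 0.638182 + 0.386583 = 1.024765.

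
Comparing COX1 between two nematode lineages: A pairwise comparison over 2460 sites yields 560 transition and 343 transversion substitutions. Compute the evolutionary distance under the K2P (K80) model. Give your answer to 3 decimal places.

P = 560/2460 ≈ 0.227642 and Q = 343/2460 ≈ 0.139431.
Under the Kimura two-parameter model, d = −½ ln(1 − 2P − Q) − ¼ ln(1 − 2Q).
1 − 2P − Q = 0.405285, giving −½ ln(0.405285) = 0.451582.
1 − 2Q = 0.721138, giving −¼ ln(0.721138) = 0.081731.
d = 0.451582 + 0.081731 = 0.533313.

0.533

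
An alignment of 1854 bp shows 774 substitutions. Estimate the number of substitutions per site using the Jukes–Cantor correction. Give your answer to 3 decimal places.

p = 774/1854 ≈ 0.417476.
d = −(3/4) ln(1 − 4p/3) = −0.75 ln(1 − 0.556635) = −0.75 ln(0.443365)
  = −0.75 × (-0.813362) = 0.610022 substitutions/site.

0.610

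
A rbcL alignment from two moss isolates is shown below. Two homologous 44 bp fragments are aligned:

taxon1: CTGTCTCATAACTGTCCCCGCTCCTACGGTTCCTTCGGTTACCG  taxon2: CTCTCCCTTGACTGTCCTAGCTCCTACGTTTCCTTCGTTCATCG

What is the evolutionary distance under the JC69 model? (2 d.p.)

0.27

The sequences differ at 10 of 44 sites (3, 6, 8, 10, 18, 19, 29, 38, 40, 42), so p = 10/44 ≈ 0.227273.
d = −(3/4) ln(1 − 4p/3) = −0.75 ln(1 − 0.303031) = −0.75 ln(0.696969)
  = −0.75 × (-0.361014) = 0.270761 substitutions/site.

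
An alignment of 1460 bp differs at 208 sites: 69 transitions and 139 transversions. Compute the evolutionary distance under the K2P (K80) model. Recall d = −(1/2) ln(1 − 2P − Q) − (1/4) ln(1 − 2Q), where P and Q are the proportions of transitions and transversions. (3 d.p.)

0.158

P = 69/1460 ≈ 0.04726 and Q = 139/1460 ≈ 0.095205.
Under the Kimura two-parameter model, d = −½ ln(1 − 2P − Q) − ¼ ln(1 − 2Q).
1 − 2P − Q = 0.810275, giving −½ ln(0.810275) = 0.105191.
1 − 2Q = 0.80959, giving −¼ ln(0.80959) = 0.052807.
d = 0.105191 + 0.052807 = 0.157998.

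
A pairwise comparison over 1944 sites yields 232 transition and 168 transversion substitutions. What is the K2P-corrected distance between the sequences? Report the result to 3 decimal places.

P = 232/1944 ≈ 0.119342 and Q = 168/1944 ≈ 0.08642.
Under the Kimura two-parameter model, d = −½ ln(1 − 2P − Q) − ¼ ln(1 − 2Q).
1 − 2P − Q = 0.674896, giving −½ ln(0.674896) = 0.196598.
1 − 2Q = 0.82716, giving −¼ ln(0.82716) = 0.047439.
d = 0.196598 + 0.047439 = 0.244037.

0.244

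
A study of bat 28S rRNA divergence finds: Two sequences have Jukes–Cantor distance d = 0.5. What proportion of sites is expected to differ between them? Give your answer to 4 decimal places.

0.3649

p = (3/4)(1 − e^(−4d/3)) = 0.75 × (1 − e^(-0.666667)) = 0.75 × (1 − 0.513417) = 0.364937.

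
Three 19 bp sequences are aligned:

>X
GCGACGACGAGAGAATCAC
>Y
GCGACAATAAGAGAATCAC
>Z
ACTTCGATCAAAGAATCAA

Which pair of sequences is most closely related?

X–Y: 3/19 differ, p = 0.158, d = 0.177.
X–Z: 7/19 differ, p = 0.368, d = 0.507.
Y–Z: 7/19 differ, p = 0.368, d = 0.507.
The smallest distance is between X and Y.

X and Y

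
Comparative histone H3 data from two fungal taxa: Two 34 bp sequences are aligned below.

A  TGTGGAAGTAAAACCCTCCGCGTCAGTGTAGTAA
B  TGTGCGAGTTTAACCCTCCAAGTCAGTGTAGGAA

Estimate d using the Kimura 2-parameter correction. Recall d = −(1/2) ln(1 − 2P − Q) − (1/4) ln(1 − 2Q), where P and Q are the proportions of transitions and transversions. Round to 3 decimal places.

Of 34 sites, 2 differences are transitions and 5 are transversions, so P = 2/34 ≈ 0.058824 and Q = 5/34 ≈ 0.147059.
Under the Kimura two-parameter model, d = −½ ln(1 − 2P − Q) − ¼ ln(1 − 2Q).
1 − 2P − Q = 0.735293, giving −½ ln(0.735293) = 0.153743.
1 − 2Q = 0.705882, giving −¼ ln(0.705882) = 0.087077.
d = 0.153743 + 0.087077 = 0.240820.

0.241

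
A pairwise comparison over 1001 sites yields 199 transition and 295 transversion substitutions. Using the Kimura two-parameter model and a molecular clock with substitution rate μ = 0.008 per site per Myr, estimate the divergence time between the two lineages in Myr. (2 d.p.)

P = 199/1001 ≈ 0.198801 and Q = 295/1001 ≈ 0.294705.
Under the Kimura two-parameter model, d = −½ ln(1 − 2P − Q) − ¼ ln(1 − 2Q).
1 − 2P − Q = 0.307693, giving −½ ln(0.307693) = 0.589326.
1 − 2Q = 0.41059, giving −¼ ln(0.41059) = 0.222540.
d = 0.589326 + 0.222540 = 0.811866.
Under a molecular clock d = 2μt, so t = d/(2μ) = 0.811866 / (2 × 0.008) = 50.74 Myr.

50.74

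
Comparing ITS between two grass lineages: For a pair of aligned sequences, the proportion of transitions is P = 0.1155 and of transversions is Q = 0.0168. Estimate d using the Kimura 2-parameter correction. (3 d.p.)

0.151

Under the Kimura two-parameter model, d = −½ ln(1 − 2P − Q) − ¼ ln(1 − 2Q).
1 − 2P − Q = 0.7522, giving −½ ln(0.7522) = 0.142377.
1 − 2Q = 0.9664, giving −¼ ln(0.9664) = 0.008544.
d = 0.142377 + 0.008544 = 0.150921.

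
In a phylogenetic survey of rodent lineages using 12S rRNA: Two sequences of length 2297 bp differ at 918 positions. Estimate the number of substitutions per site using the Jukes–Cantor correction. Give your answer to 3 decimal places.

0.571

p = 918/2297 ≈ 0.399652.
d = −(3/4) ln(1 − 4p/3) = −0.75 ln(1 − 0.532869) = −0.75 ln(0.467131)
  = −0.75 × (-0.761146) = 0.570860 substitutions/site.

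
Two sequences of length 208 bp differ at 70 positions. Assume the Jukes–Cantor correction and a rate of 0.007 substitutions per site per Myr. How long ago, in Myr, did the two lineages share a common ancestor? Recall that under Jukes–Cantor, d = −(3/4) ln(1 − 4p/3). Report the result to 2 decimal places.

31.90

p = 70/208 ≈ 0.336538.
d = −(3/4) ln(1 − 4p/3) = −0.75 ln(1 − 0.448717) = −0.75 ln(0.551283)
  = −0.75 × (-0.595507) = 0.446630 substitutions/site.
Under a molecular clock d = 2μt, so t = d/(2μ) = 0.446630 / (2 × 0.007) = 31.90 Myr.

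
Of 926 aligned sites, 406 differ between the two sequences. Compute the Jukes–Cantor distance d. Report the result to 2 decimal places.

0.66

p = 406/926 ≈ 0.438445.
d = −(3/4) ln(1 − 4p/3) = −0.75 ln(1 − 0.584593) = −0.75 ln(0.415407)
  = −0.75 × (-0.878497) = 0.658873 substitutions/site.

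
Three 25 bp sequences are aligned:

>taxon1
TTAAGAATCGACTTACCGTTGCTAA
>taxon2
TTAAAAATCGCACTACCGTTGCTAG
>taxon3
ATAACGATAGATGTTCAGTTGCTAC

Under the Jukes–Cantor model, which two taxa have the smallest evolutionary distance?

taxon1 and taxon2

taxon1–taxon2: 5/25 differ, p = 0.200, d = 0.233.
taxon1–taxon3: 9/25 differ, p = 0.360, d = 0.490.
taxon2–taxon3: 10/25 differ, p = 0.400, d = 0.572.
The smallest distance is between taxon1 and taxon2.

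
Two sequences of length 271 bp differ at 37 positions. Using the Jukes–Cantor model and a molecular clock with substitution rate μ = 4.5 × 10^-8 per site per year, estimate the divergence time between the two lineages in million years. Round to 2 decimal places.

1.67

p = 37/271 ≈ 0.136531.
d = −(3/4) ln(1 − 4p/3) = −0.75 ln(1 − 0.182041) = −0.75 ln(0.817959)
  = −0.75 × (-0.200943) = 0.150707 substitutions/site.
Under a molecular clock d = 2μt, so t = d/(2μ) = 0.150707 / (2 × 4.5 × 10^-8) = 1.67 million years.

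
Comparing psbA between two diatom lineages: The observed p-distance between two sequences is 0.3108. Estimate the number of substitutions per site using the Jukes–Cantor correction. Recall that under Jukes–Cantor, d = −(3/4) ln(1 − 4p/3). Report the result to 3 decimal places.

0.401

d = −(3/4) ln(1 − 4p/3) = −0.75 ln(1 − 0.4144) = −0.75 ln(0.5856)
  = −0.75 × (-0.535118) = 0.401339 substitutions/site.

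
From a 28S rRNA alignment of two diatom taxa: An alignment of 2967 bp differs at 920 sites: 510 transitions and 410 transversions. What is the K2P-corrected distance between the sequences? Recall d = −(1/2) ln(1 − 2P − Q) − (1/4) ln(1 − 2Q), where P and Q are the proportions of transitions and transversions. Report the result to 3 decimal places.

0.410

P = 510/2967 ≈ 0.171891 and Q = 410/2967 ≈ 0.138187.
Under the Kimura two-parameter model, d = −½ ln(1 − 2P − Q) − ¼ ln(1 − 2Q).
1 − 2P − Q = 0.518031, giving −½ ln(0.518031) = 0.328860.
1 − 2Q = 0.723626, giving −¼ ln(0.723626) = 0.080870.
d = 0.328860 + 0.080870 = 0.409730.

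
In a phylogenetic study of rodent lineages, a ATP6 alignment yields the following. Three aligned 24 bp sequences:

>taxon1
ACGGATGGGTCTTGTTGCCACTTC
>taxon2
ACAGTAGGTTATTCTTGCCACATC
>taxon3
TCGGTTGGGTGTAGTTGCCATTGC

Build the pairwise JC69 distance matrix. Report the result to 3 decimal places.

taxon1–taxon2: 7/24 sites differ → p ≈ 0.291667, d = −0.75 ln(1 − 0.388889) = 0.369358 ≈ 0.369.
taxon1–taxon3: 6/24 sites differ → p = 0.25, d = −0.75 ln(1 − 0.333333) = 0.304098 ≈ 0.304.
taxon2–taxon3: 10/24 sites differ → p ≈ 0.416667, d = −0.75 ln(1 − 0.555556) = 0.608198 ≈ 0.608.

d(taxon1,taxon2) = 0.369, d(taxon1,taxon3) = 0.304, d(taxon2,taxon3) = 0.608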